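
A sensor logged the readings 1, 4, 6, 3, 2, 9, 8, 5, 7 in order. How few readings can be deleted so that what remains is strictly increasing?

5

Fewest deletions = n − (longest strictly increasing subsequence).
Patience tails:
1 → extends → [1]
4 → extends → [1, 4]
6 → extends → [1, 4, 6]
3 → replaces 4 → [1, 3, 6]
2 → replaces 3 → [1, 2, 6]
9 → extends → [1, 2, 6, 9]
8 → replaces 9 → [1, 2, 6, 8]
5 → replaces 6 → [1, 2, 5, 8]
7 → replaces 8 → [1, 2, 5, 7]
Longest strictly increasing subsequence has length 4, so deletions = 9 − 4 = 5.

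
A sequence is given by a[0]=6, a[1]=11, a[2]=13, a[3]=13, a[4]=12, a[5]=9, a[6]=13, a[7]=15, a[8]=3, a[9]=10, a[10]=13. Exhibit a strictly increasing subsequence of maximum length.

6, 11, 12, 13, 15

Patience tails give the LIS length; then backtrack through the dp parents:
6 → extends → [6]
11 → extends → [6, 11]
13 → extends → [6, 11, 13]
13 → already a tail → [6, 11, 13]
12 → replaces 13 → [6, 11, 12]
9 → replaces 11 → [6, 9, 12]
13 → extends → [6, 9, 12, 13]
15 → extends → [6, 9, 12, 13, 15]
3 → replaces 6 → [3, 9, 12, 13, 15]
10 → replaces 12 → [3, 9, 10, 13, 15]
13 → already a tail → [3, 9, 10, 13, 15]
Length 5; one witness is 6, 11, 12, 13, 15.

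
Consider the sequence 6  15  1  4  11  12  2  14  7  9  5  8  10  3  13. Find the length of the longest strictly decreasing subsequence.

Negate each value so 'decreasing' becomes 'increasing', then run patience tails on the negated sequence:
-6 → extends → [-6]
-15 → replaces -6 → [-15]
-1 → extends → [-15, -1]
-4 → replaces -1 → [-15, -4]
-11 → replaces -4 → [-15, -11]
-12 → replaces -11 → [-15, -12]
-2 → extends → [-15, -12, -2]
-14 → replaces -12 → [-15, -14, -2]
-7 → replaces -2 → [-15, -14, -7]
-9 → replaces -7 → [-15, -14, -9]
-5 → extends → [-15, -14, -9, -5]
-8 → replaces -5 → [-15, -14, -9, -8]
-10 → replaces -9 → [-15, -14, -10, -8]
-3 → extends → [-15, -14, -10, -8, -3]
-13 → replaces -10 → [-15, -14, -13, -8, -3]
Five tails, so the longest strictly decreasing subsequence of the original has length 5.

5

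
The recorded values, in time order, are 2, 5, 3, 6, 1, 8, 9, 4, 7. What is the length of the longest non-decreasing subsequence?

Track the smallest tail for each achievable length (allowing ties):
2 → extends → [2]
5 → extends → [2, 5]
3 → replaces 5 → [2, 3]
6 → extends → [2, 3, 6]
1 → replaces 2 → [1, 3, 6]
8 → extends → [1, 3, 6, 8]
9 → extends → [1, 3, 6, 8, 9]
4 → replaces 6 → [1, 3, 4, 8, 9]
7 → replaces 8 → [1, 3, 4, 7, 9]
Five tails, so the longest non-decreasing subsequence has length 5 (e.g. 2, 5, 6, 8, 9).

5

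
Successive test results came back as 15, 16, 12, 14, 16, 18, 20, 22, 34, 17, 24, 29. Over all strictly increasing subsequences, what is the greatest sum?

155

Let S[i] be the best sum of a strictly increasing subsequence ending at i:
i:       1   2   3   4   5   6   7   8   9  10  11  12
a[i]:   15  16  12  14  16  18  20  22  34  17  24  29
S:      15  31  12  26  42  60  80 102 136  59 126 155
Maximum is 155 (e.g. 12 + 14 + 16 + 18 + 20 + 22 + 24 + 29).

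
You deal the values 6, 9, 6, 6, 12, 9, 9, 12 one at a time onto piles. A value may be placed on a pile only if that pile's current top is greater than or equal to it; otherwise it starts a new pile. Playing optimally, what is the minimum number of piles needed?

The minimum number of non-increasing subsequences covering a sequence equals the length of its longest strictly increasing subsequence.
LIS length is 3 (e.g. 6, 9, 12), so 3 piles are needed.

3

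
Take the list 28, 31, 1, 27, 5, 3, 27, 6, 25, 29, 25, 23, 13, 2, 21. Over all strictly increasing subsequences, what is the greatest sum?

66

Let S[i] be the best sum of a strictly increasing subsequence ending at i:
i:      1  2  3  4  5  6  7  8  9 10 11 12 13 14 15
a[i]:  28 31  1 27  5  3 27  6 25 29 25 23 13  2 21
S:     28 59  1 28  6  4 33 12 37 66 37 35 25  3 46
Maximum is 66 (e.g. 1 + 5 + 6 + 25 + 29).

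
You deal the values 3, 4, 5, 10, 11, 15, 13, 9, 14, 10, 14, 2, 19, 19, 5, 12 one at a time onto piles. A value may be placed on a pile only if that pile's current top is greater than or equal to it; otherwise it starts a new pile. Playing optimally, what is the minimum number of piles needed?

8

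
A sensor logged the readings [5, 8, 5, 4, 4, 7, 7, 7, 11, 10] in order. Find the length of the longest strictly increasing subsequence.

Track the smallest tail for each achievable length (strict):
5 → extends → [5]
8 → extends → [5, 8]
5 → already a tail → [5, 8]
4 → replaces 5 → [4, 8]
4 → already a tail → [4, 8]
7 → replaces 8 → [4, 7]
7 → already a tail → [4, 7]
7 → already a tail → [4, 7]
11 → extends → [4, 7, 11]
10 → replaces 11 → [4, 7, 10]
Three tails, so the longest strictly increasing subsequence has length 3 (e.g. 5, 8, 11).

3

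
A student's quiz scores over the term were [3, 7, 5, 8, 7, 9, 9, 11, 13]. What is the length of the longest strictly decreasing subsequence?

Negate each value so 'decreasing' becomes 'increasing', then run patience tails on the negated sequence:
-3 → extends → [-3]
-7 → replaces -3 → [-7]
-5 → extends → [-7, -5]
-8 → replaces -7 → [-8, -5]
-7 → replaces -5 → [-8, -7]
-9 → replaces -8 → [-9, -7]
-9 → already a tail → [-9, -7]
-11 → replaces -9 → [-11, -7]
-13 → replaces -11 → [-13, -7]
Two tails, so the longest strictly decreasing subsequence of the original has length 2.

2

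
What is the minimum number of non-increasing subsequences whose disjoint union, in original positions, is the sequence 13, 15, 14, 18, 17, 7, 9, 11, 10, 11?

The minimum number of non-increasing subsequences covering a sequence equals the length of its longest strictly increasing subsequence.
LIS length is 4 (e.g. 7, 9, 10, 11), so 4 piles are needed.

4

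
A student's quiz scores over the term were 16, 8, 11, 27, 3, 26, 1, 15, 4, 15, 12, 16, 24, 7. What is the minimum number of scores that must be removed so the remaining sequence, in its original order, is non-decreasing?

8

Fewest deletions = n − (longest non-decreasing subsequence).
i:      1  2  3  4  5  6  7  8  9 10 11 12 13 14
a[i]:  16  8 11 27  3 26  1 15  4 15 12 16 24  7
dp:     1  1  2  3  1  3  1  3  2  4  3  5  6  3
max dp = 6, so deletions = 14 − 6 = 8.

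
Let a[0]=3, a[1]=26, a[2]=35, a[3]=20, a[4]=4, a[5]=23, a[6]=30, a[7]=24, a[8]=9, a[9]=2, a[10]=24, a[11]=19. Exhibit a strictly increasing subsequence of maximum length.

Patience tails give the LIS length; then backtrack through the dp parents:
3 → extends → [3]
26 → extends → [3, 26]
35 → extends → [3, 26, 35]
20 → replaces 26 → [3, 20, 35]
4 → replaces 20 → [3, 4, 35]
23 → replaces 35 → [3, 4, 23]
30 → extends → [3, 4, 23, 30]
24 → replaces 30 → [3, 4, 23, 24]
9 → replaces 23 → [3, 4, 9, 24]
2 → replaces 3 → [2, 4, 9, 24]
24 → already a tail → [2, 4, 9, 24]
19 → replaces 24 → [2, 4, 9, 19]
Length 4; one witness is 3, 20, 23, 30.

3, 20, 23, 30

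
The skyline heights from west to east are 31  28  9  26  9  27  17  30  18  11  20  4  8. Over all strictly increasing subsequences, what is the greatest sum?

92

Let S[i] be the best sum of a strictly increasing subsequence ending at i:
i:      1  2  3  4  5  6  7  8  9 10 11 12 13
a[i]:  31 28  9 26  9 27 17 30 18 11 20  4  8
S:     31 28  9 35  9 62 26 92 44 20 64  4 12
Maximum is 92 (e.g. 9 + 26 + 27 + 30).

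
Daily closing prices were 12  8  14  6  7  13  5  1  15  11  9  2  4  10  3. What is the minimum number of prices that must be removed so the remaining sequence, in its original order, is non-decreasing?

Fewest deletions = n − (longest non-decreasing subsequence).
i:      1  2  3  4  5  6  7  8  9 10 11 12 13 14 15
a[i]:  12  8 14  6  7 13  5  1 15 11  9  2  4 10  3
dp:     1  1  2  1  2  3  1  1  4  3  3  2  3  4  3
max dp = 4, so deletions = 15 − 4 = 11.

11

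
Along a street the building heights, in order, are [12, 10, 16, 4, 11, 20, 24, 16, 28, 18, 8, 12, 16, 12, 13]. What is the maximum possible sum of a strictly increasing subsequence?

100

Let S[i] be the best sum of a strictly increasing subsequence ending at i:
i:       1   2   3   4   5   6   7   8   9  10  11  12  13  14  15
a[i]:   12  10  16   4  11  20  24  16  28  18   8  12  16  12  13
S:      12  10  28   4  21  48  72  37 100  55  12  33  49  33  46
Maximum is 100 (e.g. 12 + 16 + 20 + 24 + 28).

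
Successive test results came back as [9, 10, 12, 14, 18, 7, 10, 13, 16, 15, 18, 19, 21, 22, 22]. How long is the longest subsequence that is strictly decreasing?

3

Negate each value so 'decreasing' becomes 'increasing', then run patience tails on the negated sequence:
-9 → extends → [-9]
-10 → replaces -9 → [-10]
-12 → replaces -10 → [-12]
-14 → replaces -12 → [-14]
-18 → replaces -14 → [-18]
-7 → extends → [-18, -7]
-10 → replaces -7 → [-18, -10]
-13 → replaces -10 → [-18, -13]
-16 → replaces -13 → [-18, -16]
-15 → extends → [-18, -16, -15]
-18 → already a tail → [-18, -16, -15]
-19 → replaces -18 → [-19, -16, -15]
-21 → replaces -19 → [-21, -16, -15]
-22 → replaces -21 → [-22, -16, -15]
-22 → already a tail → [-22, -16, -15]
Three tails, so the longest strictly decreasing subsequence of the original has length 3.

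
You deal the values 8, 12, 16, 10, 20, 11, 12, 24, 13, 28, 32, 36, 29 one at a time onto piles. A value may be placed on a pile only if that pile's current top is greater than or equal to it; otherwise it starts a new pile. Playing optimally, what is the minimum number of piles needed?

Place each on the leftmost legal pile:
8 → new pile 1 (tops now [8])
12 → new pile 2 (tops now [8, 12])
16 → new pile 3 (tops now [8, 12, 16])
10 → pile 2 (tops now [8, 10, 16])
20 → new pile 4 (tops now [8, 10, 16, 20])
11 → pile 3 (tops now [8, 10, 11, 20])
12 → pile 4 (tops now [8, 10, 11, 12])
24 → new pile 5 (tops now [8, 10, 11, 12, 24])
13 → pile 5 (tops now [8, 10, 11, 12, 13])
28 → new pile 6 (tops now [8, 10, 11, 12, 13, 28])
32 → new pile 7 (tops now [8, 10, 11, 12, 13, 28, 32])
36 → new pile 8 (tops now [8, 10, 11, 12, 13, 28, 32, 36])
29 → pile 7 (tops now [8, 10, 11, 12, 13, 28, 29, 36])
Eight piles.

8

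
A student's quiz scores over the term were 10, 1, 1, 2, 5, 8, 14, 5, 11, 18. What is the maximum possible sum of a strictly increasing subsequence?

48

Let S[i] be the best sum of a strictly increasing subsequence ending at i:
i:      1  2  3  4  5  6  7  8  9 10
a[i]:  10  1  1  2  5  8 14  5 11 18
S:     10  1  1  3  8 16 30  8 27 48
Maximum is 48 (e.g. 1 + 2 + 5 + 8 + 14 + 18).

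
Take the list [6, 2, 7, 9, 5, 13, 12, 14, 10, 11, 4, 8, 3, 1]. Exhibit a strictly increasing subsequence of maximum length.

6, 7, 9, 13, 14

Patience tails give the LIS length; then backtrack through the dp parents:
6 → extends → [6]
2 → replaces 6 → [2]
7 → extends → [2, 7]
9 → extends → [2, 7, 9]
5 → replaces 7 → [2, 5, 9]
13 → extends → [2, 5, 9, 13]
12 → replaces 13 → [2, 5, 9, 12]
14 → extends → [2, 5, 9, 12, 14]
10 → replaces 12 → [2, 5, 9, 10, 14]
11 → replaces 14 → [2, 5, 9, 10, 11]
4 → replaces 5 → [2, 4, 9, 10, 11]
8 → replaces 9 → [2, 4, 8, 10, 11]
3 → replaces 4 → [2, 3, 8, 10, 11]
1 → replaces 2 → [1, 3, 8, 10, 11]
Length 5; one witness is 6, 7, 9, 13, 14.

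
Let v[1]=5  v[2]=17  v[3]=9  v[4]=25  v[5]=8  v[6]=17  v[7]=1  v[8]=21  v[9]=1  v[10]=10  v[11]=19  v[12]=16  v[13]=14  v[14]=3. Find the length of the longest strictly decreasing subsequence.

6

Negate each value so 'decreasing' becomes 'increasing', then run patience tails on the negated sequence:
-5 → extends → [-5]
-17 → replaces -5 → [-17]
-9 → extends → [-17, -9]
-25 → replaces -17 → [-25, -9]
-8 → extends → [-25, -9, -8]
-17 → replaces -9 → [-25, -17, -8]
-1 → extends → [-25, -17, -8, -1]
-21 → replaces -17 → [-25, -21, -8, -1]
-1 → already a tail → [-25, -21, -8, -1]
-10 → replaces -8 → [-25, -21, -10, -1]
-19 → replaces -10 → [-25, -21, -19, -1]
-16 → replaces -1 → [-25, -21, -19, -16]
-14 → extends → [-25, -21, -19, -16, -14]
-3 → extends → [-25, -21, -19, -16, -14, -3]
Six tails, so the longest strictly decreasing subsequence of the original has length 6.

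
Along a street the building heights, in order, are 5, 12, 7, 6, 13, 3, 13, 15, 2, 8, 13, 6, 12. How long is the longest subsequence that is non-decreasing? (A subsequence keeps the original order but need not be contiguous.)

5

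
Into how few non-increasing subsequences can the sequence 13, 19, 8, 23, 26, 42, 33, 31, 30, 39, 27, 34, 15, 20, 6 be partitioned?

6

Place each on the leftmost legal pile:
13 → new pile 1 (tops now [13])
19 → new pile 2 (tops now [13, 19])
8 → pile 1 (tops now [8, 19])
23 → new pile 3 (tops now [8, 19, 23])
26 → new pile 4 (tops now [8, 19, 23, 26])
42 → new pile 5 (tops now [8, 19, 23, 26, 42])
33 → pile 5 (tops now [8, 19, 23, 26, 33])
31 → pile 5 (tops now [8, 19, 23, 26, 31])
30 → pile 5 (tops now [8, 19, 23, 26, 30])
39 → new pile 6 (tops now [8, 19, 23, 26, 30, 39])
27 → pile 5 (tops now [8, 19, 23, 26, 27, 39])
34 → pile 6 (tops now [8, 19, 23, 26, 27, 34])
15 → pile 2 (tops now [8, 15, 23, 26, 27, 34])
20 → pile 3 (tops now [8, 15, 20, 26, 27, 34])
6 → pile 1 (tops now [6, 15, 20, 26, 27, 34])
Six piles.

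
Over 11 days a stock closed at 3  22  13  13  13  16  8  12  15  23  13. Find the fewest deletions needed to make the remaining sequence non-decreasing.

Fewest deletions = n − (longest non-decreasing subsequence).
Patience tails:
3 → extends → [3]
22 → extends → [3, 22]
13 → replaces 22 → [3, 13]
13 → extends → [3, 13, 13]
13 → extends → [3, 13, 13, 13]
16 → extends → [3, 13, 13, 13, 16]
8 → replaces 13 → [3, 8, 13, 13, 16]
12 → replaces 13 → [3, 8, 12, 13, 16]
15 → replaces 16 → [3, 8, 12, 13, 15]
23 → extends → [3, 8, 12, 13, 15, 23]
13 → replaces 15 → [3, 8, 12, 13, 13, 23]
Longest non-decreasing subsequence has length 6, so deletions = 11 − 6 = 5.

5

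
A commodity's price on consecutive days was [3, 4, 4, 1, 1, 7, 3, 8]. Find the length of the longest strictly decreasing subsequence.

2

Negate each value so 'decreasing' becomes 'increasing', then run patience tails on the negated sequence:
-3 → extends → [-3]
-4 → replaces -3 → [-4]
-4 → already a tail → [-4]
-1 → extends → [-4, -1]
-1 → already a tail → [-4, -1]
-7 → replaces -4 → [-7, -1]
-3 → replaces -1 → [-7, -3]
-8 → replaces -7 → [-8, -3]
Two tails, so the longest strictly decreasing subsequence of the original has length 2.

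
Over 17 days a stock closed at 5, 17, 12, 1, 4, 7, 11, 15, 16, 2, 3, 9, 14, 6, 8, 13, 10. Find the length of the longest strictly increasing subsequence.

Track the smallest tail for each achievable length (strict):
5 → extends → [5]
17 → extends → [5, 17]
12 → replaces 17 → [5, 12]
1 → replaces 5 → [1, 12]
4 → replaces 12 → [1, 4]
7 → extends → [1, 4, 7]
11 → extends → [1, 4, 7, 11]
15 → extends → [1, 4, 7, 11, 15]
16 → extends → [1, 4, 7, 11, 15, 16]
2 → replaces 4 → [1, 2, 7, 11, 15, 16]
3 → replaces 7 → [1, 2, 3, 11, 15, 16]
9 → replaces 11 → [1, 2, 3, 9, 15, 16]
14 → replaces 15 → [1, 2, 3, 9, 14, 16]
6 → replaces 9 → [1, 2, 3, 6, 14, 16]
8 → replaces 14 → [1, 2, 3, 6, 8, 16]
13 → replaces 16 → [1, 2, 3, 6, 8, 13]
10 → replaces 13 → [1, 2, 3, 6, 8, 10]
Six tails, so the longest strictly increasing subsequence has length 6 (e.g. 1, 4, 7, 11, 15, 16).

6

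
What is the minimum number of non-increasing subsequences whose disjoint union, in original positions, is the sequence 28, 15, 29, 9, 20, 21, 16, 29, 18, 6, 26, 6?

The minimum number of non-increasing subsequences covering a sequence equals the length of its longest strictly increasing subsequence.
LIS length is 4 (e.g. 15, 20, 21, 29), so 4 piles are needed.

4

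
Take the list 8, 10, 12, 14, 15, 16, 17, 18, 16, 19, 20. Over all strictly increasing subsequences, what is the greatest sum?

149

Let S[i] be the best sum of a strictly increasing subsequence ending at i:
i:       1   2   3   4   5   6   7   8   9  10  11
a[i]:    8  10  12  14  15  16  17  18  16  19  20
S:       8  18  30  44  59  75  92 110  75 129 149
Maximum is 149 (e.g. 8 + 10 + 12 + 14 + 15 + 16 + 17 + 18 + 19 + 20).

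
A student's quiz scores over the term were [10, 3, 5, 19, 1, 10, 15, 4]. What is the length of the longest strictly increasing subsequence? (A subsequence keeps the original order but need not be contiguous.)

4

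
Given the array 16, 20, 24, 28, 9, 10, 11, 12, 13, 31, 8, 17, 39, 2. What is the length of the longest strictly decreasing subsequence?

Negate each value so 'decreasing' becomes 'increasing', then run patience tails on the negated sequence:
-16 → extends → [-16]
-20 → replaces -16 → [-20]
-24 → replaces -20 → [-24]
-28 → replaces -24 → [-28]
-9 → extends → [-28, -9]
-10 → replaces -9 → [-28, -10]
-11 → replaces -10 → [-28, -11]
-12 → replaces -11 → [-28, -12]
-13 → replaces -12 → [-28, -13]
-31 → replaces -28 → [-31, -13]
-8 → extends → [-31, -13, -8]
-17 → replaces -13 → [-31, -17, -8]
-39 → replaces -31 → [-39, -17, -8]
-2 → extends → [-39, -17, -8, -2]
Four tails, so the longest strictly decreasing subsequence of the original has length 4.

4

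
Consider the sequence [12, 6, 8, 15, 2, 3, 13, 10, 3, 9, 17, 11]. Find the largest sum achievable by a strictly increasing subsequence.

46

Let S[i] be the best sum of a strictly increasing subsequence ending at i:
i:      1  2  3  4  5  6  7  8  9 10 11 12
a[i]:  12  6  8 15  2  3 13 10  3  9 17 11
S:     12  6 14 29  2  5 27 24  5 23 46 35
Maximum is 46 (e.g. 6 + 8 + 15 + 17).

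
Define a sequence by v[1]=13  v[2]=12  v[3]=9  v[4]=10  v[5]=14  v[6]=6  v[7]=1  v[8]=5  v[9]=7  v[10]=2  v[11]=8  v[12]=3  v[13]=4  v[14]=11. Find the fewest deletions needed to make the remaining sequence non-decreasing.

Fewest deletions = n − (longest non-decreasing subsequence).
i:      1  2  3  4  5  6  7  8  9 10 11 12 13 14
v[i]:  13 12  9 10 14  6  1  5  7  2  8  3  4 11
dp:     1  1  1  2  3  1  1  2  3  2  4  3  4  5
max dp = 5, so deletions = 14 − 5 = 9.

9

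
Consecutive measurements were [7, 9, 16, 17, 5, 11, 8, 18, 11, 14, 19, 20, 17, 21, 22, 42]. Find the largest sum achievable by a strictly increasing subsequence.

Let S[i] be the best sum of a strictly increasing subsequence ending at i:
i:       1   2   3   4   5   6   7   8   9  10  11  12  13  14  15  16
a[i]:    7   9  16  17   5  11   8  18  11  14  19  20  17  21  22  42
S:       7  16  32  49   5  27  15  67  27  41  86 106  58 127 149 191
Maximum is 191 (e.g. 7 + 9 + 16 + 17 + 18 + 19 + 20 + 21 + 22 + 42).

191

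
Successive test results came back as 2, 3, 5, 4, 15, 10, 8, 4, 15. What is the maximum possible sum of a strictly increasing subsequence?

35

Let S[i] be the best sum of a strictly increasing subsequence ending at i:
i:      1  2  3  4  5  6  7  8  9
a[i]:   2  3  5  4 15 10  8  4 15
S:      2  5 10  9 25 20 18  9 35
Maximum is 35 (e.g. 2 + 3 + 5 + 10 + 15).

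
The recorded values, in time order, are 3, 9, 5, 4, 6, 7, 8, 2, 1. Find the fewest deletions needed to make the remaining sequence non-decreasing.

Fewest deletions = n − (longest non-decreasing subsequence).
i:     1 2 3 4 5 6 7 8 9
a[i]:  3 9 5 4 6 7 8 2 1
dp:    1 2 2 2 3 4 5 1 1
max dp = 5, so deletions = 9 − 5 = 4.

4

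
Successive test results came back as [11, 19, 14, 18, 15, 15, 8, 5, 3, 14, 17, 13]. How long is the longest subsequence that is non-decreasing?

Let dp[i] be the length of the longest such subsequence ending at index i:
i:      1  2  3  4  5  6  7  8  9 10 11 12
a[i]:  11 19 14 18 15 15  8  5  3 14 17 13
dp:     1  2  2  3  3  4  1  1  1  3  5  2
Maximum dp value is 5.

5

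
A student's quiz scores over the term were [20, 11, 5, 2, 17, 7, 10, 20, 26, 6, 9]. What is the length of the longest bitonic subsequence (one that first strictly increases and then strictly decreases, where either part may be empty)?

6

inc[i] = longest strictly increasing subsequence ending at i; dec[i] = longest strictly decreasing subsequence starting at i:
i:      1  2  3  4  5  6  7  8  9 10 11
a[i]:  20 11  5  2 17  7 10 20 26  6  9
inc:    1  1  1  1  2  2  3  4  5  2  3
dec:    4  3  2  1  3  2  2  2  2  1  1
Best peak at i=9 (value 26): inc=5, dec=2, length 5+2−1 = 6.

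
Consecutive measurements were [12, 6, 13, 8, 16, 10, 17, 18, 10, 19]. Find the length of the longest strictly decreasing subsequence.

Let dp[i] be the longest strictly decreasing subsequence ending at i:
i:      1  2  3  4  5  6  7  8  9 10
a[i]:  12  6 13  8 16 10 17 18 10 19
dp:     1  2  1  2  1  2  1  1  2  1
Maximum is 2.

2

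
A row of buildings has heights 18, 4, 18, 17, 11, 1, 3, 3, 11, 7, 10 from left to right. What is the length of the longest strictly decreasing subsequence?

4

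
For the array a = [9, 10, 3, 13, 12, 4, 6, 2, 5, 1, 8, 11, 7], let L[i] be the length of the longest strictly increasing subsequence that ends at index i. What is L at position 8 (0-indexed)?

3

dp[i] = 1 + max{dp[j] : j<i, a[j]<a[i]} (or 1 if no such j):
i:      0  1  2  3  4  5  6  7  8  9 10 11 12
a[i]:   9 10  3 13 12  4  6  2  5  1  8 11  7
dp:     1  2  1  3  3  2  3  1  3  1  4  5  4
At index 8 the value is 3.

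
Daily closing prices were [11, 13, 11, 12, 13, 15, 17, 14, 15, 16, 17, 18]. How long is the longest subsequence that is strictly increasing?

Track the smallest tail for each achievable length (strict):
11 → extends → [11]
13 → extends → [11, 13]
11 → already a tail → [11, 13]
12 → replaces 13 → [11, 12]
13 → extends → [11, 12, 13]
15 → extends → [11, 12, 13, 15]
17 → extends → [11, 12, 13, 15, 17]
14 → replaces 15 → [11, 12, 13, 14, 17]
15 → replaces 17 → [11, 12, 13, 14, 15]
16 → extends → [11, 12, 13, 14, 15, 16]
17 → extends → [11, 12, 13, 14, 15, 16, 17]
18 → extends → [11, 12, 13, 14, 15, 16, 17, 18]
Eight tails, so the longest strictly increasing subsequence has length 8 (e.g. 11, 12, 13, 14, 15, 16, 17, 18).

8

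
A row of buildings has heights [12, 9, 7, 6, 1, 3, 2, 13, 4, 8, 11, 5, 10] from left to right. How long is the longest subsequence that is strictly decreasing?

6

Negate each value so 'decreasing' becomes 'increasing', then run patience tails on the negated sequence:
-12 → extends → [-12]
-9 → extends → [-12, -9]
-7 → extends → [-12, -9, -7]
-6 → extends → [-12, -9, -7, -6]
-1 → extends → [-12, -9, -7, -6, -1]
-3 → replaces -1 → [-12, -9, -7, -6, -3]
-2 → extends → [-12, -9, -7, -6, -3, -2]
-13 → replaces -12 → [-13, -9, -7, -6, -3, -2]
-4 → replaces -3 → [-13, -9, -7, -6, -4, -2]
-8 → replaces -7 → [-13, -9, -8, -6, -4, -2]
-11 → replaces -9 → [-13, -11, -8, -6, -4, -2]
-5 → replaces -4 → [-13, -11, -8, -6, -5, -2]
-10 → replaces -8 → [-13, -11, -10, -6, -5, -2]
Six tails, so the longest strictly decreasing subsequence of the original has length 6.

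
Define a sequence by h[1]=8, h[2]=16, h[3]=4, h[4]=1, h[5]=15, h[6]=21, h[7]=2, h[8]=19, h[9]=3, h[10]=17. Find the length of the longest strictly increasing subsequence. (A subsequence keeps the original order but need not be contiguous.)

Track the smallest tail for each achievable length (strict):
8 → extends → [8]
16 → extends → [8, 16]
4 → replaces 8 → [4, 16]
1 → replaces 4 → [1, 16]
15 → replaces 16 → [1, 15]
21 → extends → [1, 15, 21]
2 → replaces 15 → [1, 2, 21]
19 → replaces 21 → [1, 2, 19]
3 → replaces 19 → [1, 2, 3]
17 → extends → [1, 2, 3, 17]
Four tails, so the longest strictly increasing subsequence has length 4 (e.g. 1, 2, 3, 17).

4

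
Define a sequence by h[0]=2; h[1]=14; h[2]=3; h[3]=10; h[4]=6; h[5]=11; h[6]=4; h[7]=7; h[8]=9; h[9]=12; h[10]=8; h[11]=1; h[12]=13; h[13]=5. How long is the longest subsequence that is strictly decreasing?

Negate each value so 'decreasing' becomes 'increasing', then run patience tails on the negated sequence:
-2 → extends → [-2]
-14 → replaces -2 → [-14]
-3 → extends → [-14, -3]
-10 → replaces -3 → [-14, -10]
-6 → extends → [-14, -10, -6]
-11 → replaces -10 → [-14, -11, -6]
-4 → extends → [-14, -11, -6, -4]
-7 → replaces -6 → [-14, -11, -7, -4]
-9 → replaces -7 → [-14, -11, -9, -4]
-12 → replaces -11 → [-14, -12, -9, -4]
-8 → replaces -4 → [-14, -12, -9, -8]
-1 → extends → [-14, -12, -9, -8, -1]
-13 → replaces -12 → [-14, -13, -9, -8, -1]
-5 → replaces -1 → [-14, -13, -9, -8, -5]
Five tails, so the longest strictly decreasing subsequence of the original has length 5.

5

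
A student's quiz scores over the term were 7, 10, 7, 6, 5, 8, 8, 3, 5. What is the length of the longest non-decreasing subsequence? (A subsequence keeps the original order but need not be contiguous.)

Let dp[i] be the length of the longest such subsequence ending at index i:
i:      1  2  3  4  5  6  7  8  9
a[i]:   7 10  7  6  5  8  8  3  5
dp:     1  2  2  1  1  3  4  1  2
Maximum dp value is 4.

4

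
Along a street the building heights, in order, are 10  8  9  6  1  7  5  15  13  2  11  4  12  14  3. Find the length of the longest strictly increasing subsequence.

5

Track the smallest tail for each achievable length (strict):
10 → extends → [10]
8 → replaces 10 → [8]
9 → extends → [8, 9]
6 → replaces 8 → [6, 9]
1 → replaces 6 → [1, 9]
7 → replaces 9 → [1, 7]
5 → replaces 7 → [1, 5]
15 → extends → [1, 5, 15]
13 → replaces 15 → [1, 5, 13]
2 → replaces 5 → [1, 2, 13]
11 → replaces 13 → [1, 2, 11]
4 → replaces 11 → [1, 2, 4]
12 → extends → [1, 2, 4, 12]
14 → extends → [1, 2, 4, 12, 14]
3 → replaces 4 → [1, 2, 3, 12, 14]
Five tails, so the longest strictly increasing subsequence has length 5 (e.g. 8, 9, 11, 12, 14).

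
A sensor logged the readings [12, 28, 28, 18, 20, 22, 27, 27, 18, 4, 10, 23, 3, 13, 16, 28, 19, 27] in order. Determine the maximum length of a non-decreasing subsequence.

7

Let dp[i] be the length of the longest such subsequence ending at index i:
i:      1  2  3  4  5  6  7  8  9 10 11 12 13 14 15 16 17 18
a[i]:  12 28 28 18 20 22 27 27 18  4 10 23  3 13 16 28 19 27
dp:     1  2  3  2  3  4  5  6  3  1  2  5  1  3  4  7  5  7
Maximum dp value is 7.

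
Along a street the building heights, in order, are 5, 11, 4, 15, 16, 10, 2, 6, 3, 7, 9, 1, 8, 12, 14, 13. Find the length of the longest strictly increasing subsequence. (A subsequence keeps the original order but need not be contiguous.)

Let dp[i] be the length of the longest such subsequence ending at index i:
i:      1  2  3  4  5  6  7  8  9 10 11 12 13 14 15 16
a[i]:   5 11  4 15 16 10  2  6  3  7  9  1  8 12 14 13
dp:     1  2  1  3  4  2  1  2  2  3  4  1  4  5  6  6
Maximum dp value is 6.

6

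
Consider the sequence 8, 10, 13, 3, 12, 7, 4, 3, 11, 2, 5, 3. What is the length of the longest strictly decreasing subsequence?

Negate each value so 'decreasing' becomes 'increasing', then run patience tails on the negated sequence:
-8 → extends → [-8]
-10 → replaces -8 → [-10]
-13 → replaces -10 → [-13]
-3 → extends → [-13, -3]
-12 → replaces -3 → [-13, -12]
-7 → extends → [-13, -12, -7]
-4 → extends → [-13, -12, -7, -4]
-3 → extends → [-13, -12, -7, -4, -3]
-11 → replaces -7 → [-13, -12, -11, -4, -3]
-2 → extends → [-13, -12, -11, -4, -3, -2]
-5 → replaces -4 → [-13, -12, -11, -5, -3, -2]
-3 → already a tail → [-13, -12, -11, -5, -3, -2]
Six tails, so the longest strictly decreasing subsequence of the original has length 6.

6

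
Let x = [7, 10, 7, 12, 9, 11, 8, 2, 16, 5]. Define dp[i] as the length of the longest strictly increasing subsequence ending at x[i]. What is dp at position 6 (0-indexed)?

2

dp[i] = 1 + max{dp[j] : j<i, x[j]<x[i]} (or 1 if no such j):
i:      0  1  2  3  4  5  6  7  8  9
x[i]:   7 10  7 12  9 11  8  2 16  5
dp:     1  2  1  3  2  3  2  1  4  2
At index 6 the value is 2.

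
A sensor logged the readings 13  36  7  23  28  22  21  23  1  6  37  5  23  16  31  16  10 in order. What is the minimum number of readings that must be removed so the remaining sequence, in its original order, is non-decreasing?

Fewest deletions = n − (longest non-decreasing subsequence).
Patience tails:
13 → extends → [13]
36 → extends → [13, 36]
7 → replaces 13 → [7, 36]
23 → replaces 36 → [7, 23]
28 → extends → [7, 23, 28]
22 → replaces 23 → [7, 22, 28]
21 → replaces 22 → [7, 21, 28]
23 → replaces 28 → [7, 21, 23]
1 → replaces 7 → [1, 21, 23]
6 → replaces 21 → [1, 6, 23]
37 → extends → [1, 6, 23, 37]
5 → replaces 6 → [1, 5, 23, 37]
23 → replaces 37 → [1, 5, 23, 23]
16 → replaces 23 → [1, 5, 16, 23]
31 → extends → [1, 5, 16, 23, 31]
16 → replaces 23 → [1, 5, 16, 16, 31]
10 → replaces 16 → [1, 5, 10, 16, 31]
Longest non-decreasing subsequence has length 5, so deletions = 17 − 5 = 12.

12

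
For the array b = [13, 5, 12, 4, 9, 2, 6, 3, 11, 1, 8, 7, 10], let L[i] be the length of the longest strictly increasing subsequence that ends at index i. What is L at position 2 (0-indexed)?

dp[i] = 1 + max{dp[j] : j<i, b[j]<b[i]} (or 1 if no such j):
i:      0  1  2  3  4  5  6  7  8  9 10 11 12
b[i]:  13  5 12  4  9  2  6  3 11  1  8  7 10
dp:     1  1  2  1  2  1  2  2  3  1  3  3  4
At index 2 the value is 2.

2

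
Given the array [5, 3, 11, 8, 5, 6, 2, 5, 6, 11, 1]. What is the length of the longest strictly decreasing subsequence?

Let dp[i] be the longest strictly decreasing subsequence ending at i:
i:      1  2  3  4  5  6  7  8  9 10 11
a[i]:   5  3 11  8  5  6  2  5  6 11  1
dp:     1  2  1  2  3  3  4  4  3  1  5
Maximum is 5.

5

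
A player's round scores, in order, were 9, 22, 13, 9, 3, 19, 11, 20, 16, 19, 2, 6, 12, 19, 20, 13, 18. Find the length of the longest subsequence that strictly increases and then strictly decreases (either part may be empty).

inc[i] = longest strictly increasing subsequence ending at i; dec[i] = longest strictly decreasing subsequence starting at i:
i:      1  2  3  4  5  6  7  8  9 10 11 12 13 14 15 16 17
a[i]:   9 22 13  9  3 19 11 20 16 19  2  6 12 19 20 13 18
inc:    1  2  2  1  1  3  2  4  3  4  1  2  3  4  5  4  5
dec:    3  5  4  3  2  3  2  3  2  2  1  1  1  2  2  1  1
Best peak at i=2 (value 22): inc=2, dec=5, length 2+5−1 = 6.

6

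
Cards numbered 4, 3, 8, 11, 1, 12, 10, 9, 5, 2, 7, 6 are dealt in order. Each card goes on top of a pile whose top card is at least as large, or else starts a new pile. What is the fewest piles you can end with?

Place each on the leftmost legal pile:
4 → new pile 1 (tops now [4])
3 → pile 1 (tops now [3])
8 → new pile 2 (tops now [3, 8])
11 → new pile 3 (tops now [3, 8, 11])
1 → pile 1 (tops now [1, 8, 11])
12 → new pile 4 (tops now [1, 8, 11, 12])
10 → pile 3 (tops now [1, 8, 10, 12])
9 → pile 3 (tops now [1, 8, 9, 12])
5 → pile 2 (tops now [1, 5, 9, 12])
2 → pile 2 (tops now [1, 2, 9, 12])
7 → pile 3 (tops now [1, 2, 7, 12])
6 → pile 3 (tops now [1, 2, 6, 12])
Four piles.

4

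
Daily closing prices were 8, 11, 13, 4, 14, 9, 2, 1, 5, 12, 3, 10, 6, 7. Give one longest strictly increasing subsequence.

Patience tails give the LIS length; then backtrack through the dp parents:
8 → extends → [8]
11 → extends → [8, 11]
13 → extends → [8, 11, 13]
4 → replaces 8 → [4, 11, 13]
14 → extends → [4, 11, 13, 14]
9 → replaces 11 → [4, 9, 13, 14]
2 → replaces 4 → [2, 9, 13, 14]
1 → replaces 2 → [1, 9, 13, 14]
5 → replaces 9 → [1, 5, 13, 14]
12 → replaces 13 → [1, 5, 12, 14]
3 → replaces 5 → [1, 3, 12, 14]
10 → replaces 12 → [1, 3, 10, 14]
6 → replaces 10 → [1, 3, 6, 14]
7 → replaces 14 → [1, 3, 6, 7]
Length 4; one witness is 8, 11, 13, 14.

8, 11, 13, 14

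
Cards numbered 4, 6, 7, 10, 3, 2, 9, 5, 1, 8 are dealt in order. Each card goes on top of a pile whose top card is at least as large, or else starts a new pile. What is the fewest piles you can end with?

4

Place each on the leftmost legal pile:
4 → new pile 1 (tops now [4])
6 → new pile 2 (tops now [4, 6])
7 → new pile 3 (tops now [4, 6, 7])
10 → new pile 4 (tops now [4, 6, 7, 10])
3 → pile 1 (tops now [3, 6, 7, 10])
2 → pile 1 (tops now [2, 6, 7, 10])
9 → pile 4 (tops now [2, 6, 7, 9])
5 → pile 2 (tops now [2, 5, 7, 9])
1 → pile 1 (tops now [1, 5, 7, 9])
8 → pile 4 (tops now [1, 5, 7, 8])
Four piles.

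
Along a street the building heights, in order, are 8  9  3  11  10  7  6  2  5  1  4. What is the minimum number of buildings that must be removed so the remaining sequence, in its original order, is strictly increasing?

8

Fewest deletions = n − (longest strictly increasing subsequence).
Patience tails:
8 → extends → [8]
9 → extends → [8, 9]
3 → replaces 8 → [3, 9]
11 → extends → [3, 9, 11]
10 → replaces 11 → [3, 9, 10]
7 → replaces 9 → [3, 7, 10]
6 → replaces 7 → [3, 6, 10]
2 → replaces 3 → [2, 6, 10]
5 → replaces 6 → [2, 5, 10]
1 → replaces 2 → [1, 5, 10]
4 → replaces 5 → [1, 4, 10]
Longest strictly increasing subsequence has length 3, so deletions = 11 − 3 = 8.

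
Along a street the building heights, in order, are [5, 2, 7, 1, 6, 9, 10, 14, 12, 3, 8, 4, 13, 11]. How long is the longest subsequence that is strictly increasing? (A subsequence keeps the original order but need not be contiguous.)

Let dp[i] be the length of the longest such subsequence ending at index i:
i:      1  2  3  4  5  6  7  8  9 10 11 12 13 14
a[i]:   5  2  7  1  6  9 10 14 12  3  8  4 13 11
dp:     1  1  2  1  2  3  4  5  5  2  3  3  6  5
Maximum dp value is 6.

6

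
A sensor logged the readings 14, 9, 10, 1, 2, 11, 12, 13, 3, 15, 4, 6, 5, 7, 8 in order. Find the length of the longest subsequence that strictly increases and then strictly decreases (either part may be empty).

8

inc[i] = longest strictly increasing subsequence ending at i; dec[i] = longest strictly decreasing subsequence starting at i:
i:      1  2  3  4  5  6  7  8  9 10 11 12 13 14 15
a[i]:  14  9 10  1  2 11 12 13  3 15  4  6  5  7  8
inc:    1  1  2  1  2  3  4  5  3  6  4  5  5  6  7
dec:    4  3  3  1  1  3  3  3  1  3  1  2  1  1  1
Best peak at i=10 (value 15): inc=6, dec=3, length 6+3−1 = 8.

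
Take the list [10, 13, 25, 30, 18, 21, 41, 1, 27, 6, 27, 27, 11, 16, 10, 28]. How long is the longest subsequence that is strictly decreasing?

4

Let dp[i] be the longest strictly decreasing subsequence ending at i:
i:      1  2  3  4  5  6  7  8  9 10 11 12 13 14 15 16
a[i]:  10 13 25 30 18 21 41  1 27  6 27 27 11 16 10 28
dp:     1  1  1  1  2  2  1  3  2  3  2  2  3  3  4  2
Maximum is 4.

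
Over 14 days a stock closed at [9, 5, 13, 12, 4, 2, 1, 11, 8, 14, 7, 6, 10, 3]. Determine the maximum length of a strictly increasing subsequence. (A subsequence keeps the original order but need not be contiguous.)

3

Track the smallest tail for each achievable length (strict):
9 → extends → [9]
5 → replaces 9 → [5]
13 → extends → [5, 13]
12 → replaces 13 → [5, 12]
4 → replaces 5 → [4, 12]
2 → replaces 4 → [2, 12]
1 → replaces 2 → [1, 12]
11 → replaces 12 → [1, 11]
8 → replaces 11 → [1, 8]
14 → extends → [1, 8, 14]
7 → replaces 8 → [1, 7, 14]
6 → replaces 7 → [1, 6, 14]
10 → replaces 14 → [1, 6, 10]
3 → replaces 6 → [1, 3, 10]
Three tails, so the longest strictly increasing subsequence has length 3 (e.g. 9, 13, 14).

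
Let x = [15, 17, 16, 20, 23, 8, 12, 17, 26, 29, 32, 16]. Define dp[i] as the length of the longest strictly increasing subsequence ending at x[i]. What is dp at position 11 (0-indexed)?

3

dp[i] = 1 + max{dp[j] : j<i, x[j]<x[i]} (or 1 if no such j):
i:      0  1  2  3  4  5  6  7  8  9 10 11
x[i]:  15 17 16 20 23  8 12 17 26 29 32 16
dp:     1  2  2  3  4  1  2  3  5  6  7  3
At index 11 the value is 3.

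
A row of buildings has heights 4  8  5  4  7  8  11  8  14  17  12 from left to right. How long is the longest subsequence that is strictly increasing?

Track the smallest tail for each achievable length (strict):
4 → extends → [4]
8 → extends → [4, 8]
5 → replaces 8 → [4, 5]
4 → already a tail → [4, 5]
7 → extends → [4, 5, 7]
8 → extends → [4, 5, 7, 8]
11 → extends → [4, 5, 7, 8, 11]
8 → already a tail → [4, 5, 7, 8, 11]
14 → extends → [4, 5, 7, 8, 11, 14]
17 → extends → [4, 5, 7, 8, 11, 14, 17]
12 → replaces 14 → [4, 5, 7, 8, 11, 12, 17]
Seven tails, so the longest strictly increasing subsequence has length 7 (e.g. 4, 5, 7, 8, 11, 14, 17).

7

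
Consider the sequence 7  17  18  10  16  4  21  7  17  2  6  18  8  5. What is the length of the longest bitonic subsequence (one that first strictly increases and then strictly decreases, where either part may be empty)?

inc[i] = longest strictly increasing subsequence ending at i; dec[i] = longest strictly decreasing subsequence starting at i:
i:      1  2  3  4  5  6  7  8  9 10 11 12 13 14
a[i]:   7 17 18 10 16  4 21  7 17  2  6 18  8  5
inc:    1  2  3  2  3  1  4  2  4  1  2  5  3  2
dec:    3  5  5  4  4  2  4  3  3  1  2  3  2  1
Best peak at i=3 (value 18): inc=3, dec=5, length 3+5−1 = 7.

7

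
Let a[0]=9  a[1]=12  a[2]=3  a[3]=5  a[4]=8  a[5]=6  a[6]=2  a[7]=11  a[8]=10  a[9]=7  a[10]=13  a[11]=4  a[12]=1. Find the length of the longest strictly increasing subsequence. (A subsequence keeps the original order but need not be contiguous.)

Let dp[i] be the length of the longest such subsequence ending at index i:
i:      0  1  2  3  4  5  6  7  8  9 10 11 12
a[i]:   9 12  3  5  8  6  2 11 10  7 13  4  1
dp:     1  2  1  2  3  3  1  4  4  4  5  2  1
Maximum dp value is 5.

5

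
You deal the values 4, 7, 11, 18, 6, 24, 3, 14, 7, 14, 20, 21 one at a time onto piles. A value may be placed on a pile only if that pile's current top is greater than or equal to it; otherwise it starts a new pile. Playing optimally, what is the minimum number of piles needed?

6

The minimum number of non-increasing subsequences covering a sequence equals the length of its longest strictly increasing subsequence.
LIS length is 6 (e.g. 4, 7, 11, 18, 20, 21), so 6 piles are needed.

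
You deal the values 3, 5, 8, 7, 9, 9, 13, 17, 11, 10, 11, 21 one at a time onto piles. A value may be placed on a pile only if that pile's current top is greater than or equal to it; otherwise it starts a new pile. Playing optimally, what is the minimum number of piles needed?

7

The minimum number of non-increasing subsequences covering a sequence equals the length of its longest strictly increasing subsequence.
LIS length is 7 (e.g. 3, 5, 8, 9, 13, 17, 21), so 7 piles are needed.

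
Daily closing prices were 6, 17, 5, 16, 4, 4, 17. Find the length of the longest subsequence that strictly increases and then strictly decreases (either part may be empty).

4

inc[i] = longest strictly increasing subsequence ending at i; dec[i] = longest strictly decreasing subsequence starting at i:
i:      1  2  3  4  5  6  7
a[i]:   6 17  5 16  4  4 17
inc:    1  2  1  2  1  1  3
dec:    3  3  2  2  1  1  1
Best peak at i=2 (value 17): inc=2, dec=3, length 2+3−1 = 4.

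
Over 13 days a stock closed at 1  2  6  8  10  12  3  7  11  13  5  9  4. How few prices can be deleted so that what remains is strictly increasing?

6

Fewest deletions = n − (longest strictly increasing subsequence).
Patience tails:
1 → extends → [1]
2 → extends → [1, 2]
6 → extends → [1, 2, 6]
8 → extends → [1, 2, 6, 8]
10 → extends → [1, 2, 6, 8, 10]
12 → extends → [1, 2, 6, 8, 10, 12]
3 → replaces 6 → [1, 2, 3, 8, 10, 12]
7 → replaces 8 → [1, 2, 3, 7, 10, 12]
11 → replaces 12 → [1, 2, 3, 7, 10, 11]
13 → extends → [1, 2, 3, 7, 10, 11, 13]
5 → replaces 7 → [1, 2, 3, 5, 10, 11, 13]
9 → replaces 10 → [1, 2, 3, 5, 9, 11, 13]
4 → replaces 5 → [1, 2, 3, 4, 9, 11, 13]
Longest strictly increasing subsequence has length 7, so deletions = 13 − 7 = 6.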